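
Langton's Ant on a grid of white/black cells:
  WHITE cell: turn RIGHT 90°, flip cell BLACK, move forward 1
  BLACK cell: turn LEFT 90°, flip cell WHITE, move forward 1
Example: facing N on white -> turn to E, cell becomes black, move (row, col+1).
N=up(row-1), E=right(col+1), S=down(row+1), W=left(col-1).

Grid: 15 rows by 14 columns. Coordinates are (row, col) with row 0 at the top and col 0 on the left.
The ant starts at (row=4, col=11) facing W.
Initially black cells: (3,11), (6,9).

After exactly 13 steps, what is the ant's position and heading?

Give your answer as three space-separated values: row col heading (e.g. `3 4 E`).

Answer: 3 11 N

Derivation:
Step 1: on WHITE (4,11): turn R to N, flip to black, move to (3,11). |black|=3
Step 2: on BLACK (3,11): turn L to W, flip to white, move to (3,10). |black|=2
Step 3: on WHITE (3,10): turn R to N, flip to black, move to (2,10). |black|=3
Step 4: on WHITE (2,10): turn R to E, flip to black, move to (2,11). |black|=4
Step 5: on WHITE (2,11): turn R to S, flip to black, move to (3,11). |black|=5
Step 6: on WHITE (3,11): turn R to W, flip to black, move to (3,10). |black|=6
Step 7: on BLACK (3,10): turn L to S, flip to white, move to (4,10). |black|=5
Step 8: on WHITE (4,10): turn R to W, flip to black, move to (4,9). |black|=6
Step 9: on WHITE (4,9): turn R to N, flip to black, move to (3,9). |black|=7
Step 10: on WHITE (3,9): turn R to E, flip to black, move to (3,10). |black|=8
Step 11: on WHITE (3,10): turn R to S, flip to black, move to (4,10). |black|=9
Step 12: on BLACK (4,10): turn L to E, flip to white, move to (4,11). |black|=8
Step 13: on BLACK (4,11): turn L to N, flip to white, move to (3,11). |black|=7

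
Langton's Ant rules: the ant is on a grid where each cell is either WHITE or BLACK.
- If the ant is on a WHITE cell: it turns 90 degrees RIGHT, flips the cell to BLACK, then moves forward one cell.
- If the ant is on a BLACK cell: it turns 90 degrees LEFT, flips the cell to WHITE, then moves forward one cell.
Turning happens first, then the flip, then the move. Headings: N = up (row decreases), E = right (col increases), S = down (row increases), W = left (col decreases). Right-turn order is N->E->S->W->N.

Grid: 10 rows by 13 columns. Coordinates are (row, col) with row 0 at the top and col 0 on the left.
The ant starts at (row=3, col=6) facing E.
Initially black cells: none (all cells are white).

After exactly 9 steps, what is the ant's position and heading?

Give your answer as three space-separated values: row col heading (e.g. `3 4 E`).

Step 1: on WHITE (3,6): turn R to S, flip to black, move to (4,6). |black|=1
Step 2: on WHITE (4,6): turn R to W, flip to black, move to (4,5). |black|=2
Step 3: on WHITE (4,5): turn R to N, flip to black, move to (3,5). |black|=3
Step 4: on WHITE (3,5): turn R to E, flip to black, move to (3,6). |black|=4
Step 5: on BLACK (3,6): turn L to N, flip to white, move to (2,6). |black|=3
Step 6: on WHITE (2,6): turn R to E, flip to black, move to (2,7). |black|=4
Step 7: on WHITE (2,7): turn R to S, flip to black, move to (3,7). |black|=5
Step 8: on WHITE (3,7): turn R to W, flip to black, move to (3,6). |black|=6
Step 9: on WHITE (3,6): turn R to N, flip to black, move to (2,6). |black|=7

Answer: 2 6 N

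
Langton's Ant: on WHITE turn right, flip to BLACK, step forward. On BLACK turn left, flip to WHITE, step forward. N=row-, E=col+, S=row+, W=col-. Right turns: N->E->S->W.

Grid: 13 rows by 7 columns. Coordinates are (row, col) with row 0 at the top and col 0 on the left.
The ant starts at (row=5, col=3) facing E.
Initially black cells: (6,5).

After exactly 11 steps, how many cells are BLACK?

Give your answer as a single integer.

Answer: 8

Derivation:
Step 1: on WHITE (5,3): turn R to S, flip to black, move to (6,3). |black|=2
Step 2: on WHITE (6,3): turn R to W, flip to black, move to (6,2). |black|=3
Step 3: on WHITE (6,2): turn R to N, flip to black, move to (5,2). |black|=4
Step 4: on WHITE (5,2): turn R to E, flip to black, move to (5,3). |black|=5
Step 5: on BLACK (5,3): turn L to N, flip to white, move to (4,3). |black|=4
Step 6: on WHITE (4,3): turn R to E, flip to black, move to (4,4). |black|=5
Step 7: on WHITE (4,4): turn R to S, flip to black, move to (5,4). |black|=6
Step 8: on WHITE (5,4): turn R to W, flip to black, move to (5,3). |black|=7
Step 9: on WHITE (5,3): turn R to N, flip to black, move to (4,3). |black|=8
Step 10: on BLACK (4,3): turn L to W, flip to white, move to (4,2). |black|=7
Step 11: on WHITE (4,2): turn R to N, flip to black, move to (3,2). |black|=8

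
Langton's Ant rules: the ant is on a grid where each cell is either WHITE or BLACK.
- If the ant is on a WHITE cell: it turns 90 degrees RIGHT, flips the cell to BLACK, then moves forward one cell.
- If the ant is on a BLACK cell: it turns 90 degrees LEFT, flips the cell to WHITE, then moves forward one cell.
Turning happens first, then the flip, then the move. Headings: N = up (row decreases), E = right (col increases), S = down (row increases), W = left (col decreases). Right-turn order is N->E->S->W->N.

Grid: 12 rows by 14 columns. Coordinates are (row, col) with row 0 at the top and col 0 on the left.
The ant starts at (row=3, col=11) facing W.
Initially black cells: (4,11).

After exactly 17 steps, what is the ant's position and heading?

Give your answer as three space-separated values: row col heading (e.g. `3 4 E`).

Answer: 2 11 S

Derivation:
Step 1: on WHITE (3,11): turn R to N, flip to black, move to (2,11). |black|=2
Step 2: on WHITE (2,11): turn R to E, flip to black, move to (2,12). |black|=3
Step 3: on WHITE (2,12): turn R to S, flip to black, move to (3,12). |black|=4
Step 4: on WHITE (3,12): turn R to W, flip to black, move to (3,11). |black|=5
Step 5: on BLACK (3,11): turn L to S, flip to white, move to (4,11). |black|=4
Step 6: on BLACK (4,11): turn L to E, flip to white, move to (4,12). |black|=3
Step 7: on WHITE (4,12): turn R to S, flip to black, move to (5,12). |black|=4
Step 8: on WHITE (5,12): turn R to W, flip to black, move to (5,11). |black|=5
Step 9: on WHITE (5,11): turn R to N, flip to black, move to (4,11). |black|=6
Step 10: on WHITE (4,11): turn R to E, flip to black, move to (4,12). |black|=7
Step 11: on BLACK (4,12): turn L to N, flip to white, move to (3,12). |black|=6
Step 12: on BLACK (3,12): turn L to W, flip to white, move to (3,11). |black|=5
Step 13: on WHITE (3,11): turn R to N, flip to black, move to (2,11). |black|=6
Step 14: on BLACK (2,11): turn L to W, flip to white, move to (2,10). |black|=5
Step 15: on WHITE (2,10): turn R to N, flip to black, move to (1,10). |black|=6
Step 16: on WHITE (1,10): turn R to E, flip to black, move to (1,11). |black|=7
Step 17: on WHITE (1,11): turn R to S, flip to black, move to (2,11). |black|=8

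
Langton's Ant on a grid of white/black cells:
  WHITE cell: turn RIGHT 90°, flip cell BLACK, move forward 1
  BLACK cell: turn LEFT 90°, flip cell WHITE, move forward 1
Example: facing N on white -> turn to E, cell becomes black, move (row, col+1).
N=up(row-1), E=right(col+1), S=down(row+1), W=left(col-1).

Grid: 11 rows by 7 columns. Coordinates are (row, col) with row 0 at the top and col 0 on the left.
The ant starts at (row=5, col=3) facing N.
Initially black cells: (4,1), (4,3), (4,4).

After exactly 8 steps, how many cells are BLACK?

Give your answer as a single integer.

Step 1: on WHITE (5,3): turn R to E, flip to black, move to (5,4). |black|=4
Step 2: on WHITE (5,4): turn R to S, flip to black, move to (6,4). |black|=5
Step 3: on WHITE (6,4): turn R to W, flip to black, move to (6,3). |black|=6
Step 4: on WHITE (6,3): turn R to N, flip to black, move to (5,3). |black|=7
Step 5: on BLACK (5,3): turn L to W, flip to white, move to (5,2). |black|=6
Step 6: on WHITE (5,2): turn R to N, flip to black, move to (4,2). |black|=7
Step 7: on WHITE (4,2): turn R to E, flip to black, move to (4,3). |black|=8
Step 8: on BLACK (4,3): turn L to N, flip to white, move to (3,3). |black|=7

Answer: 7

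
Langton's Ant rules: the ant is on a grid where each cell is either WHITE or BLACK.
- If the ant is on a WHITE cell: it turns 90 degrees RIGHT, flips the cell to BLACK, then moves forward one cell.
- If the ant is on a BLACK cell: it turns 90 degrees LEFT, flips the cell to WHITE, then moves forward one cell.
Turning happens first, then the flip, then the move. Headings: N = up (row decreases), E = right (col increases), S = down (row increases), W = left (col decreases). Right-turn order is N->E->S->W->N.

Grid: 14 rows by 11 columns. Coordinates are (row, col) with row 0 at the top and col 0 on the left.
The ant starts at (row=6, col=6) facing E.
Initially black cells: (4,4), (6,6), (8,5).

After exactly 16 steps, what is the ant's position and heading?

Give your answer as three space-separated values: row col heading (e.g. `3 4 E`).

Answer: 6 6 E

Derivation:
Step 1: on BLACK (6,6): turn L to N, flip to white, move to (5,6). |black|=2
Step 2: on WHITE (5,6): turn R to E, flip to black, move to (5,7). |black|=3
Step 3: on WHITE (5,7): turn R to S, flip to black, move to (6,7). |black|=4
Step 4: on WHITE (6,7): turn R to W, flip to black, move to (6,6). |black|=5
Step 5: on WHITE (6,6): turn R to N, flip to black, move to (5,6). |black|=6
Step 6: on BLACK (5,6): turn L to W, flip to white, move to (5,5). |black|=5
Step 7: on WHITE (5,5): turn R to N, flip to black, move to (4,5). |black|=6
Step 8: on WHITE (4,5): turn R to E, flip to black, move to (4,6). |black|=7
Step 9: on WHITE (4,6): turn R to S, flip to black, move to (5,6). |black|=8
Step 10: on WHITE (5,6): turn R to W, flip to black, move to (5,5). |black|=9
Step 11: on BLACK (5,5): turn L to S, flip to white, move to (6,5). |black|=8
Step 12: on WHITE (6,5): turn R to W, flip to black, move to (6,4). |black|=9
Step 13: on WHITE (6,4): turn R to N, flip to black, move to (5,4). |black|=10
Step 14: on WHITE (5,4): turn R to E, flip to black, move to (5,5). |black|=11
Step 15: on WHITE (5,5): turn R to S, flip to black, move to (6,5). |black|=12
Step 16: on BLACK (6,5): turn L to E, flip to white, move to (6,6). |black|=11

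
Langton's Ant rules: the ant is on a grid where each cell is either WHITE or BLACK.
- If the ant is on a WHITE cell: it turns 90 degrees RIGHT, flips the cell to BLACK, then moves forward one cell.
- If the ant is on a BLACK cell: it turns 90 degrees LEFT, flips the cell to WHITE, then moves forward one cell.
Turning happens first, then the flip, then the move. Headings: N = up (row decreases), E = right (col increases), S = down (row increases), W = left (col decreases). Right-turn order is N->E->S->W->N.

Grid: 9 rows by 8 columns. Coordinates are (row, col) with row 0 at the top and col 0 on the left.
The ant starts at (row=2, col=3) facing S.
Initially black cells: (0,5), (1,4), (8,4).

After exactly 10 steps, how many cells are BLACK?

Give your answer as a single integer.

Answer: 9

Derivation:
Step 1: on WHITE (2,3): turn R to W, flip to black, move to (2,2). |black|=4
Step 2: on WHITE (2,2): turn R to N, flip to black, move to (1,2). |black|=5
Step 3: on WHITE (1,2): turn R to E, flip to black, move to (1,3). |black|=6
Step 4: on WHITE (1,3): turn R to S, flip to black, move to (2,3). |black|=7
Step 5: on BLACK (2,3): turn L to E, flip to white, move to (2,4). |black|=6
Step 6: on WHITE (2,4): turn R to S, flip to black, move to (3,4). |black|=7
Step 7: on WHITE (3,4): turn R to W, flip to black, move to (3,3). |black|=8
Step 8: on WHITE (3,3): turn R to N, flip to black, move to (2,3). |black|=9
Step 9: on WHITE (2,3): turn R to E, flip to black, move to (2,4). |black|=10
Step 10: on BLACK (2,4): turn L to N, flip to white, move to (1,4). |black|=9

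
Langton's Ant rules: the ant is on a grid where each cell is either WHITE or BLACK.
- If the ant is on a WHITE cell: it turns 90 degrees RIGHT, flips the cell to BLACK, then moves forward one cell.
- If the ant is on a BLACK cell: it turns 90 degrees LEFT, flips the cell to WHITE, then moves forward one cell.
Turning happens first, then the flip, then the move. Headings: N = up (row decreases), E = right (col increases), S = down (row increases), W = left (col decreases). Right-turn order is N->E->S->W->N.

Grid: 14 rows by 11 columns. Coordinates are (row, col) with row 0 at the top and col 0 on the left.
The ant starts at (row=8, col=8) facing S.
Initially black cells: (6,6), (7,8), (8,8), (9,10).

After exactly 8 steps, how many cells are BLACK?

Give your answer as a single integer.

Answer: 8

Derivation:
Step 1: on BLACK (8,8): turn L to E, flip to white, move to (8,9). |black|=3
Step 2: on WHITE (8,9): turn R to S, flip to black, move to (9,9). |black|=4
Step 3: on WHITE (9,9): turn R to W, flip to black, move to (9,8). |black|=5
Step 4: on WHITE (9,8): turn R to N, flip to black, move to (8,8). |black|=6
Step 5: on WHITE (8,8): turn R to E, flip to black, move to (8,9). |black|=7
Step 6: on BLACK (8,9): turn L to N, flip to white, move to (7,9). |black|=6
Step 7: on WHITE (7,9): turn R to E, flip to black, move to (7,10). |black|=7
Step 8: on WHITE (7,10): turn R to S, flip to black, move to (8,10). |black|=8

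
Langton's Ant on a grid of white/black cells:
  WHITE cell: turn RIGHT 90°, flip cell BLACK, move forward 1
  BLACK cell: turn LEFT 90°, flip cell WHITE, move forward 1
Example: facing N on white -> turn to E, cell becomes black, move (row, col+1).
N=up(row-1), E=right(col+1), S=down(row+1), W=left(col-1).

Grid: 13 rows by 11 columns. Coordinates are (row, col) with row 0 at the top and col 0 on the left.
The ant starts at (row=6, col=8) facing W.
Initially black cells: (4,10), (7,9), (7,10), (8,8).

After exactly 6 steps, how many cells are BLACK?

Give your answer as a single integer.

Answer: 8

Derivation:
Step 1: on WHITE (6,8): turn R to N, flip to black, move to (5,8). |black|=5
Step 2: on WHITE (5,8): turn R to E, flip to black, move to (5,9). |black|=6
Step 3: on WHITE (5,9): turn R to S, flip to black, move to (6,9). |black|=7
Step 4: on WHITE (6,9): turn R to W, flip to black, move to (6,8). |black|=8
Step 5: on BLACK (6,8): turn L to S, flip to white, move to (7,8). |black|=7
Step 6: on WHITE (7,8): turn R to W, flip to black, move to (7,7). |black|=8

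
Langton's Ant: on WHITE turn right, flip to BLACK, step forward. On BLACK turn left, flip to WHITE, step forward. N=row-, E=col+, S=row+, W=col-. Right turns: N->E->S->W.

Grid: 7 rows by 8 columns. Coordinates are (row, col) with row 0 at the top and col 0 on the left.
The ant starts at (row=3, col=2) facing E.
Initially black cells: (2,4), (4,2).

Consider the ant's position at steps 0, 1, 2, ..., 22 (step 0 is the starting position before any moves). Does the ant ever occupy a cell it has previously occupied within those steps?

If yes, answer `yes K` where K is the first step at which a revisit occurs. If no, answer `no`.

Step 1: on WHITE (3,2): turn R to S, flip to black, move to (4,2). |black|=3 — new cell
Step 2: on BLACK (4,2): turn L to E, flip to white, move to (4,3). |black|=2 — new cell
Step 3: on WHITE (4,3): turn R to S, flip to black, move to (5,3). |black|=3 — new cell
Step 4: on WHITE (5,3): turn R to W, flip to black, move to (5,2). |black|=4 — new cell
Step 5: on WHITE (5,2): turn R to N, flip to black, move to (4,2). |black|=5 — REVISIT

Answer: yes 5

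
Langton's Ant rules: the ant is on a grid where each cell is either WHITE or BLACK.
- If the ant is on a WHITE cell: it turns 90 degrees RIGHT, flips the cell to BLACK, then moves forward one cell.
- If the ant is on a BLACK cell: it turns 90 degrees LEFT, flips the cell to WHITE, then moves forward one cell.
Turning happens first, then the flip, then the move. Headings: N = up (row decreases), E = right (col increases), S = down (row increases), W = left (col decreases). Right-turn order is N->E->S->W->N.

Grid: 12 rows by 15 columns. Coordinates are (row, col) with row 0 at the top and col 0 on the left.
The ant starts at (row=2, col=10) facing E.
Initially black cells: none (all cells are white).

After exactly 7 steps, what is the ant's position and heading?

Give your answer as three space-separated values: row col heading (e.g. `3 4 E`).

Step 1: on WHITE (2,10): turn R to S, flip to black, move to (3,10). |black|=1
Step 2: on WHITE (3,10): turn R to W, flip to black, move to (3,9). |black|=2
Step 3: on WHITE (3,9): turn R to N, flip to black, move to (2,9). |black|=3
Step 4: on WHITE (2,9): turn R to E, flip to black, move to (2,10). |black|=4
Step 5: on BLACK (2,10): turn L to N, flip to white, move to (1,10). |black|=3
Step 6: on WHITE (1,10): turn R to E, flip to black, move to (1,11). |black|=4
Step 7: on WHITE (1,11): turn R to S, flip to black, move to (2,11). |black|=5

Answer: 2 11 S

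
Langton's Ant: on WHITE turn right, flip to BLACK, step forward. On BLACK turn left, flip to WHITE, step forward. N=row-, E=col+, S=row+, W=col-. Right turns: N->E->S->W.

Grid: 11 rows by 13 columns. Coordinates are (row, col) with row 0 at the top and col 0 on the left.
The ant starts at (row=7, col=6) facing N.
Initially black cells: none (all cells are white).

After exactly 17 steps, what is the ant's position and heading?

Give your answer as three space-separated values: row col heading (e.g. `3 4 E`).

Step 1: on WHITE (7,6): turn R to E, flip to black, move to (7,7). |black|=1
Step 2: on WHITE (7,7): turn R to S, flip to black, move to (8,7). |black|=2
Step 3: on WHITE (8,7): turn R to W, flip to black, move to (8,6). |black|=3
Step 4: on WHITE (8,6): turn R to N, flip to black, move to (7,6). |black|=4
Step 5: on BLACK (7,6): turn L to W, flip to white, move to (7,5). |black|=3
Step 6: on WHITE (7,5): turn R to N, flip to black, move to (6,5). |black|=4
Step 7: on WHITE (6,5): turn R to E, flip to black, move to (6,6). |black|=5
Step 8: on WHITE (6,6): turn R to S, flip to black, move to (7,6). |black|=6
Step 9: on WHITE (7,6): turn R to W, flip to black, move to (7,5). |black|=7
Step 10: on BLACK (7,5): turn L to S, flip to white, move to (8,5). |black|=6
Step 11: on WHITE (8,5): turn R to W, flip to black, move to (8,4). |black|=7
Step 12: on WHITE (8,4): turn R to N, flip to black, move to (7,4). |black|=8
Step 13: on WHITE (7,4): turn R to E, flip to black, move to (7,5). |black|=9
Step 14: on WHITE (7,5): turn R to S, flip to black, move to (8,5). |black|=10
Step 15: on BLACK (8,5): turn L to E, flip to white, move to (8,6). |black|=9
Step 16: on BLACK (8,6): turn L to N, flip to white, move to (7,6). |black|=8
Step 17: on BLACK (7,6): turn L to W, flip to white, move to (7,5). |black|=7

Answer: 7 5 W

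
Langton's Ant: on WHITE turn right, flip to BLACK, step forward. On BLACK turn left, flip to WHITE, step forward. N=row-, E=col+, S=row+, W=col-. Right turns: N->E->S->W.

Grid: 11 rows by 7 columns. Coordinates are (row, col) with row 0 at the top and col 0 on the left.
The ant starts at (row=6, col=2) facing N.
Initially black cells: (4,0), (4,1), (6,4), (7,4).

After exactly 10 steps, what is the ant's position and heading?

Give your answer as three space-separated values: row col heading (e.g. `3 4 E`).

Answer: 7 1 S

Derivation:
Step 1: on WHITE (6,2): turn R to E, flip to black, move to (6,3). |black|=5
Step 2: on WHITE (6,3): turn R to S, flip to black, move to (7,3). |black|=6
Step 3: on WHITE (7,3): turn R to W, flip to black, move to (7,2). |black|=7
Step 4: on WHITE (7,2): turn R to N, flip to black, move to (6,2). |black|=8
Step 5: on BLACK (6,2): turn L to W, flip to white, move to (6,1). |black|=7
Step 6: on WHITE (6,1): turn R to N, flip to black, move to (5,1). |black|=8
Step 7: on WHITE (5,1): turn R to E, flip to black, move to (5,2). |black|=9
Step 8: on WHITE (5,2): turn R to S, flip to black, move to (6,2). |black|=10
Step 9: on WHITE (6,2): turn R to W, flip to black, move to (6,1). |black|=11
Step 10: on BLACK (6,1): turn L to S, flip to white, move to (7,1). |black|=10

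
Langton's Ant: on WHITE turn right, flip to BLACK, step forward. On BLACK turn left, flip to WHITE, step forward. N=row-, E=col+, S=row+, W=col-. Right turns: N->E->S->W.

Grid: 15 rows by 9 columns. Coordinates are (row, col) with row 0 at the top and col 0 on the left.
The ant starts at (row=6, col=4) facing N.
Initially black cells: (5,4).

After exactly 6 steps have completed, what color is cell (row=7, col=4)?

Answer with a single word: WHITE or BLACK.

Step 1: on WHITE (6,4): turn R to E, flip to black, move to (6,5). |black|=2
Step 2: on WHITE (6,5): turn R to S, flip to black, move to (7,5). |black|=3
Step 3: on WHITE (7,5): turn R to W, flip to black, move to (7,4). |black|=4
Step 4: on WHITE (7,4): turn R to N, flip to black, move to (6,4). |black|=5
Step 5: on BLACK (6,4): turn L to W, flip to white, move to (6,3). |black|=4
Step 6: on WHITE (6,3): turn R to N, flip to black, move to (5,3). |black|=5

Answer: BLACK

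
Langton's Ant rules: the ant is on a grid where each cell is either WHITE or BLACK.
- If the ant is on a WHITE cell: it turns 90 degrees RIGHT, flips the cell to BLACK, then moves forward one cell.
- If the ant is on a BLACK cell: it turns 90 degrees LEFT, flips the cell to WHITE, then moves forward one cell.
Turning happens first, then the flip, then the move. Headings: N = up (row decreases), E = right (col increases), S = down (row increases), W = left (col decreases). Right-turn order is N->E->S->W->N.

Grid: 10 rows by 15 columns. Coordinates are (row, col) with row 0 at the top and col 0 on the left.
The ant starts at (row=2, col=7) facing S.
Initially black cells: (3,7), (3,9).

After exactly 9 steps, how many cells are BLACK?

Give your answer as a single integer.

Step 1: on WHITE (2,7): turn R to W, flip to black, move to (2,6). |black|=3
Step 2: on WHITE (2,6): turn R to N, flip to black, move to (1,6). |black|=4
Step 3: on WHITE (1,6): turn R to E, flip to black, move to (1,7). |black|=5
Step 4: on WHITE (1,7): turn R to S, flip to black, move to (2,7). |black|=6
Step 5: on BLACK (2,7): turn L to E, flip to white, move to (2,8). |black|=5
Step 6: on WHITE (2,8): turn R to S, flip to black, move to (3,8). |black|=6
Step 7: on WHITE (3,8): turn R to W, flip to black, move to (3,7). |black|=7
Step 8: on BLACK (3,7): turn L to S, flip to white, move to (4,7). |black|=6
Step 9: on WHITE (4,7): turn R to W, flip to black, move to (4,6). |black|=7

Answer: 7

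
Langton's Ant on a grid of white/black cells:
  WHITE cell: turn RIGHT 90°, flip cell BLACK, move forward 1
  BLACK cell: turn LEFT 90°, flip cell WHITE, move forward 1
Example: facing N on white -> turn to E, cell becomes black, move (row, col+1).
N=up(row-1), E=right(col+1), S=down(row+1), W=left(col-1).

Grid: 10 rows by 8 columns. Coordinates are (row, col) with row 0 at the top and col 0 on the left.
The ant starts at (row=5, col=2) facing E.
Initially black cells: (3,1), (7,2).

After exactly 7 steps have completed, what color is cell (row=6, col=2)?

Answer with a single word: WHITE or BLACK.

Answer: BLACK

Derivation:
Step 1: on WHITE (5,2): turn R to S, flip to black, move to (6,2). |black|=3
Step 2: on WHITE (6,2): turn R to W, flip to black, move to (6,1). |black|=4
Step 3: on WHITE (6,1): turn R to N, flip to black, move to (5,1). |black|=5
Step 4: on WHITE (5,1): turn R to E, flip to black, move to (5,2). |black|=6
Step 5: on BLACK (5,2): turn L to N, flip to white, move to (4,2). |black|=5
Step 6: on WHITE (4,2): turn R to E, flip to black, move to (4,3). |black|=6
Step 7: on WHITE (4,3): turn R to S, flip to black, move to (5,3). |black|=7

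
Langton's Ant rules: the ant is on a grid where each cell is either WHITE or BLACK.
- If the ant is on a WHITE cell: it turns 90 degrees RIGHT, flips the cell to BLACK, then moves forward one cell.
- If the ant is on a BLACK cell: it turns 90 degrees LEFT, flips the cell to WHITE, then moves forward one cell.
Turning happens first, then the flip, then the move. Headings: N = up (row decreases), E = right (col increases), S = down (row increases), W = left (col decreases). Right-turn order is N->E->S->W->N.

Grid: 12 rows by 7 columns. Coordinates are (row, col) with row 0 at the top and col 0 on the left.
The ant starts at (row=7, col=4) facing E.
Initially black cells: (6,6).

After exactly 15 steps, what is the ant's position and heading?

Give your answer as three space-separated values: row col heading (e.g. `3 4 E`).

Step 1: on WHITE (7,4): turn R to S, flip to black, move to (8,4). |black|=2
Step 2: on WHITE (8,4): turn R to W, flip to black, move to (8,3). |black|=3
Step 3: on WHITE (8,3): turn R to N, flip to black, move to (7,3). |black|=4
Step 4: on WHITE (7,3): turn R to E, flip to black, move to (7,4). |black|=5
Step 5: on BLACK (7,4): turn L to N, flip to white, move to (6,4). |black|=4
Step 6: on WHITE (6,4): turn R to E, flip to black, move to (6,5). |black|=5
Step 7: on WHITE (6,5): turn R to S, flip to black, move to (7,5). |black|=6
Step 8: on WHITE (7,5): turn R to W, flip to black, move to (7,4). |black|=7
Step 9: on WHITE (7,4): turn R to N, flip to black, move to (6,4). |black|=8
Step 10: on BLACK (6,4): turn L to W, flip to white, move to (6,3). |black|=7
Step 11: on WHITE (6,3): turn R to N, flip to black, move to (5,3). |black|=8
Step 12: on WHITE (5,3): turn R to E, flip to black, move to (5,4). |black|=9
Step 13: on WHITE (5,4): turn R to S, flip to black, move to (6,4). |black|=10
Step 14: on WHITE (6,4): turn R to W, flip to black, move to (6,3). |black|=11
Step 15: on BLACK (6,3): turn L to S, flip to white, move to (7,3). |black|=10

Answer: 7 3 S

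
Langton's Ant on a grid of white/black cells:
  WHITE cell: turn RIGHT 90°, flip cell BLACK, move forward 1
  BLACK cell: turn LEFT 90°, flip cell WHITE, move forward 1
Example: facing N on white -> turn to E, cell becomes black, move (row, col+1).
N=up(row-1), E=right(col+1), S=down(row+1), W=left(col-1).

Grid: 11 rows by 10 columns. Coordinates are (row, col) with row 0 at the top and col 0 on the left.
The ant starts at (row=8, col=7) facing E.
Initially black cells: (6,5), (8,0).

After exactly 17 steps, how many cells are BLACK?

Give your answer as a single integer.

Step 1: on WHITE (8,7): turn R to S, flip to black, move to (9,7). |black|=3
Step 2: on WHITE (9,7): turn R to W, flip to black, move to (9,6). |black|=4
Step 3: on WHITE (9,6): turn R to N, flip to black, move to (8,6). |black|=5
Step 4: on WHITE (8,6): turn R to E, flip to black, move to (8,7). |black|=6
Step 5: on BLACK (8,7): turn L to N, flip to white, move to (7,7). |black|=5
Step 6: on WHITE (7,7): turn R to E, flip to black, move to (7,8). |black|=6
Step 7: on WHITE (7,8): turn R to S, flip to black, move to (8,8). |black|=7
Step 8: on WHITE (8,8): turn R to W, flip to black, move to (8,7). |black|=8
Step 9: on WHITE (8,7): turn R to N, flip to black, move to (7,7). |black|=9
Step 10: on BLACK (7,7): turn L to W, flip to white, move to (7,6). |black|=8
Step 11: on WHITE (7,6): turn R to N, flip to black, move to (6,6). |black|=9
Step 12: on WHITE (6,6): turn R to E, flip to black, move to (6,7). |black|=10
Step 13: on WHITE (6,7): turn R to S, flip to black, move to (7,7). |black|=11
Step 14: on WHITE (7,7): turn R to W, flip to black, move to (7,6). |black|=12
Step 15: on BLACK (7,6): turn L to S, flip to white, move to (8,6). |black|=11
Step 16: on BLACK (8,6): turn L to E, flip to white, move to (8,7). |black|=10
Step 17: on BLACK (8,7): turn L to N, flip to white, move to (7,7). |black|=9

Answer: 9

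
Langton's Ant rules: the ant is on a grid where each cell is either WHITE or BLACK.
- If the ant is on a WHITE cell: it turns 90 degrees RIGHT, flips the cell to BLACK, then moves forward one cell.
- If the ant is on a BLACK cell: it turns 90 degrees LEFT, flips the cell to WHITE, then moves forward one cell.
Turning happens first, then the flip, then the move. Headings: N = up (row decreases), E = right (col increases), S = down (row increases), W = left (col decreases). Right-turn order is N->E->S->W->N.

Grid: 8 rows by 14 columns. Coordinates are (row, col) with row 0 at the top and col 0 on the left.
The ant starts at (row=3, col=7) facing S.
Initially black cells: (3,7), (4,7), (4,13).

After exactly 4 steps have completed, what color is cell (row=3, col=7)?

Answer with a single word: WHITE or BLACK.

Step 1: on BLACK (3,7): turn L to E, flip to white, move to (3,8). |black|=2
Step 2: on WHITE (3,8): turn R to S, flip to black, move to (4,8). |black|=3
Step 3: on WHITE (4,8): turn R to W, flip to black, move to (4,7). |black|=4
Step 4: on BLACK (4,7): turn L to S, flip to white, move to (5,7). |black|=3

Answer: WHITE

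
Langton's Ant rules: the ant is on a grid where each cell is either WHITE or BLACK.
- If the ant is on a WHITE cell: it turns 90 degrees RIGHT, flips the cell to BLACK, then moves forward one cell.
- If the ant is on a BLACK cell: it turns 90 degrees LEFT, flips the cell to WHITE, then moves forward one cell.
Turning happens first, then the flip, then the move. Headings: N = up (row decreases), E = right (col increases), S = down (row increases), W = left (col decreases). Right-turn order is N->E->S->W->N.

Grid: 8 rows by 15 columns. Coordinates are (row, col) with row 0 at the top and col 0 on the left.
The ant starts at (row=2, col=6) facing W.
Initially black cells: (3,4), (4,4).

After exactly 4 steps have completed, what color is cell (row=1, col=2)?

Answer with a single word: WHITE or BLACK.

Answer: WHITE

Derivation:
Step 1: on WHITE (2,6): turn R to N, flip to black, move to (1,6). |black|=3
Step 2: on WHITE (1,6): turn R to E, flip to black, move to (1,7). |black|=4
Step 3: on WHITE (1,7): turn R to S, flip to black, move to (2,7). |black|=5
Step 4: on WHITE (2,7): turn R to W, flip to black, move to (2,6). |black|=6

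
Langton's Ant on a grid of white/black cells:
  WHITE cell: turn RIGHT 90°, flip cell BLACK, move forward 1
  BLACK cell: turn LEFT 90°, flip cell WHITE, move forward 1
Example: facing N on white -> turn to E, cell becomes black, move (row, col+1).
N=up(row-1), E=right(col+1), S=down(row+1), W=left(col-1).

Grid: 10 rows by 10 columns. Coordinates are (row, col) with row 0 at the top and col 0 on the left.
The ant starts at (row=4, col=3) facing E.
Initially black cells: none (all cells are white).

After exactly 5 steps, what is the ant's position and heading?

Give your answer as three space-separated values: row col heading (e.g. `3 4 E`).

Answer: 3 3 N

Derivation:
Step 1: on WHITE (4,3): turn R to S, flip to black, move to (5,3). |black|=1
Step 2: on WHITE (5,3): turn R to W, flip to black, move to (5,2). |black|=2
Step 3: on WHITE (5,2): turn R to N, flip to black, move to (4,2). |black|=3
Step 4: on WHITE (4,2): turn R to E, flip to black, move to (4,3). |black|=4
Step 5: on BLACK (4,3): turn L to N, flip to white, move to (3,3). |black|=3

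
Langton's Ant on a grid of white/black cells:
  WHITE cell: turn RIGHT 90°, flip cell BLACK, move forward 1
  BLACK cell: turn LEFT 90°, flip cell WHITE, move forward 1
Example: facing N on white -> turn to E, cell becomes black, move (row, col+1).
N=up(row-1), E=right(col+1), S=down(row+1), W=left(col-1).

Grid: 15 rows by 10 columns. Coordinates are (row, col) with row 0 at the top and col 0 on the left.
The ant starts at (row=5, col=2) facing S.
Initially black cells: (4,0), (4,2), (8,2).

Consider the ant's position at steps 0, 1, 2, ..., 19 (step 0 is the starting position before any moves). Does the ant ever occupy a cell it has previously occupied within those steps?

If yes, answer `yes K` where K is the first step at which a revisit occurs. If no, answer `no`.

Step 1: on WHITE (5,2): turn R to W, flip to black, move to (5,1). |black|=4 — new cell
Step 2: on WHITE (5,1): turn R to N, flip to black, move to (4,1). |black|=5 — new cell
Step 3: on WHITE (4,1): turn R to E, flip to black, move to (4,2). |black|=6 — new cell
Step 4: on BLACK (4,2): turn L to N, flip to white, move to (3,2). |black|=5 — new cell
Step 5: on WHITE (3,2): turn R to E, flip to black, move to (3,3). |black|=6 — new cell
Step 6: on WHITE (3,3): turn R to S, flip to black, move to (4,3). |black|=7 — new cell
Step 7: on WHITE (4,3): turn R to W, flip to black, move to (4,2). |black|=8 — REVISIT

Answer: yes 7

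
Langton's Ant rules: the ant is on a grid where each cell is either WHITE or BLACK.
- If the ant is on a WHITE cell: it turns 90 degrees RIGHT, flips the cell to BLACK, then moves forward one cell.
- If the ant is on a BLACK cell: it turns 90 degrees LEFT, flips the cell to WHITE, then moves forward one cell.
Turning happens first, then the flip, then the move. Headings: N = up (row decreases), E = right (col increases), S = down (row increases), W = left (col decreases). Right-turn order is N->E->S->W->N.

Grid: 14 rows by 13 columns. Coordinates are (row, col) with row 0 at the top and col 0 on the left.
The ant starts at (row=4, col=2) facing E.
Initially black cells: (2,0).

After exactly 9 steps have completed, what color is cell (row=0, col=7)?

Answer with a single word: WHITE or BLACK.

Step 1: on WHITE (4,2): turn R to S, flip to black, move to (5,2). |black|=2
Step 2: on WHITE (5,2): turn R to W, flip to black, move to (5,1). |black|=3
Step 3: on WHITE (5,1): turn R to N, flip to black, move to (4,1). |black|=4
Step 4: on WHITE (4,1): turn R to E, flip to black, move to (4,2). |black|=5
Step 5: on BLACK (4,2): turn L to N, flip to white, move to (3,2). |black|=4
Step 6: on WHITE (3,2): turn R to E, flip to black, move to (3,3). |black|=5
Step 7: on WHITE (3,3): turn R to S, flip to black, move to (4,3). |black|=6
Step 8: on WHITE (4,3): turn R to W, flip to black, move to (4,2). |black|=7
Step 9: on WHITE (4,2): turn R to N, flip to black, move to (3,2). |black|=8

Answer: WHITE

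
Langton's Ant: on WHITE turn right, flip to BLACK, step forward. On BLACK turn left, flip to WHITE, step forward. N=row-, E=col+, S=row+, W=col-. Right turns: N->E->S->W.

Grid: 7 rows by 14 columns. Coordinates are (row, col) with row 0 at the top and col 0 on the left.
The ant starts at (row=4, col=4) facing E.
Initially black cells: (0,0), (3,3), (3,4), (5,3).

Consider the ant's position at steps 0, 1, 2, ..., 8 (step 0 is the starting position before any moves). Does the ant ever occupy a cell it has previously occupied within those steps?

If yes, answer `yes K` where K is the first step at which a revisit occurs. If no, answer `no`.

Answer: yes 6

Derivation:
Step 1: on WHITE (4,4): turn R to S, flip to black, move to (5,4). |black|=5 — new cell
Step 2: on WHITE (5,4): turn R to W, flip to black, move to (5,3). |black|=6 — new cell
Step 3: on BLACK (5,3): turn L to S, flip to white, move to (6,3). |black|=5 — new cell
Step 4: on WHITE (6,3): turn R to W, flip to black, move to (6,2). |black|=6 — new cell
Step 5: on WHITE (6,2): turn R to N, flip to black, move to (5,2). |black|=7 — new cell
Step 6: on WHITE (5,2): turn R to E, flip to black, move to (5,3). |black|=8 — REVISIT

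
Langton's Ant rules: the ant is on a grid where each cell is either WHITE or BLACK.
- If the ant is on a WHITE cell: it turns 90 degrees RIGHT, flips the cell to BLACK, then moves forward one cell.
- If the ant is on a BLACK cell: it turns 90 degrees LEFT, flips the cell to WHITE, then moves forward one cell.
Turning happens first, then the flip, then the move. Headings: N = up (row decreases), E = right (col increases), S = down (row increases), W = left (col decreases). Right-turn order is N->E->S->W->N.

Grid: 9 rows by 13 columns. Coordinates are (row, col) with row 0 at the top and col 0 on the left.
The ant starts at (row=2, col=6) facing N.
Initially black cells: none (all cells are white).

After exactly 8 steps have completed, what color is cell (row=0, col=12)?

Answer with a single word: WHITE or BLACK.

Step 1: on WHITE (2,6): turn R to E, flip to black, move to (2,7). |black|=1
Step 2: on WHITE (2,7): turn R to S, flip to black, move to (3,7). |black|=2
Step 3: on WHITE (3,7): turn R to W, flip to black, move to (3,6). |black|=3
Step 4: on WHITE (3,6): turn R to N, flip to black, move to (2,6). |black|=4
Step 5: on BLACK (2,6): turn L to W, flip to white, move to (2,5). |black|=3
Step 6: on WHITE (2,5): turn R to N, flip to black, move to (1,5). |black|=4
Step 7: on WHITE (1,5): turn R to E, flip to black, move to (1,6). |black|=5
Step 8: on WHITE (1,6): turn R to S, flip to black, move to (2,6). |black|=6

Answer: WHITE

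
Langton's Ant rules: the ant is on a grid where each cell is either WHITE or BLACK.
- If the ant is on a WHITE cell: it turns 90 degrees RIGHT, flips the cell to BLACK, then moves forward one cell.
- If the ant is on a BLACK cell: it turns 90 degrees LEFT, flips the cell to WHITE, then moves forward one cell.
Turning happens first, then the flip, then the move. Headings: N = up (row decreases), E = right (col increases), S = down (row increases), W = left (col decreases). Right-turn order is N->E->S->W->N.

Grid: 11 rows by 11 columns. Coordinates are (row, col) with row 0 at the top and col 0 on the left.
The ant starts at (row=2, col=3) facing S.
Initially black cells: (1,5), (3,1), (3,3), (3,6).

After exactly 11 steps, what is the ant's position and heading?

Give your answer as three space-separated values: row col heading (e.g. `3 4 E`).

Step 1: on WHITE (2,3): turn R to W, flip to black, move to (2,2). |black|=5
Step 2: on WHITE (2,2): turn R to N, flip to black, move to (1,2). |black|=6
Step 3: on WHITE (1,2): turn R to E, flip to black, move to (1,3). |black|=7
Step 4: on WHITE (1,3): turn R to S, flip to black, move to (2,3). |black|=8
Step 5: on BLACK (2,3): turn L to E, flip to white, move to (2,4). |black|=7
Step 6: on WHITE (2,4): turn R to S, flip to black, move to (3,4). |black|=8
Step 7: on WHITE (3,4): turn R to W, flip to black, move to (3,3). |black|=9
Step 8: on BLACK (3,3): turn L to S, flip to white, move to (4,3). |black|=8
Step 9: on WHITE (4,3): turn R to W, flip to black, move to (4,2). |black|=9
Step 10: on WHITE (4,2): turn R to N, flip to black, move to (3,2). |black|=10
Step 11: on WHITE (3,2): turn R to E, flip to black, move to (3,3). |black|=11

Answer: 3 3 E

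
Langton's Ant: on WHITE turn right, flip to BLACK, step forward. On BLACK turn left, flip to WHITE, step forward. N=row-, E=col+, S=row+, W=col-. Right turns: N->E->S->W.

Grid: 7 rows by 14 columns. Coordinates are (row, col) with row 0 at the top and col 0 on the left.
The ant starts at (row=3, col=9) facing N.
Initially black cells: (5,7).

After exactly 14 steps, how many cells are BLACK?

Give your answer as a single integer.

Step 1: on WHITE (3,9): turn R to E, flip to black, move to (3,10). |black|=2
Step 2: on WHITE (3,10): turn R to S, flip to black, move to (4,10). |black|=3
Step 3: on WHITE (4,10): turn R to W, flip to black, move to (4,9). |black|=4
Step 4: on WHITE (4,9): turn R to N, flip to black, move to (3,9). |black|=5
Step 5: on BLACK (3,9): turn L to W, flip to white, move to (3,8). |black|=4
Step 6: on WHITE (3,8): turn R to N, flip to black, move to (2,8). |black|=5
Step 7: on WHITE (2,8): turn R to E, flip to black, move to (2,9). |black|=6
Step 8: on WHITE (2,9): turn R to S, flip to black, move to (3,9). |black|=7
Step 9: on WHITE (3,9): turn R to W, flip to black, move to (3,8). |black|=8
Step 10: on BLACK (3,8): turn L to S, flip to white, move to (4,8). |black|=7
Step 11: on WHITE (4,8): turn R to W, flip to black, move to (4,7). |black|=8
Step 12: on WHITE (4,7): turn R to N, flip to black, move to (3,7). |black|=9
Step 13: on WHITE (3,7): turn R to E, flip to black, move to (3,8). |black|=10
Step 14: on WHITE (3,8): turn R to S, flip to black, move to (4,8). |black|=11

Answer: 11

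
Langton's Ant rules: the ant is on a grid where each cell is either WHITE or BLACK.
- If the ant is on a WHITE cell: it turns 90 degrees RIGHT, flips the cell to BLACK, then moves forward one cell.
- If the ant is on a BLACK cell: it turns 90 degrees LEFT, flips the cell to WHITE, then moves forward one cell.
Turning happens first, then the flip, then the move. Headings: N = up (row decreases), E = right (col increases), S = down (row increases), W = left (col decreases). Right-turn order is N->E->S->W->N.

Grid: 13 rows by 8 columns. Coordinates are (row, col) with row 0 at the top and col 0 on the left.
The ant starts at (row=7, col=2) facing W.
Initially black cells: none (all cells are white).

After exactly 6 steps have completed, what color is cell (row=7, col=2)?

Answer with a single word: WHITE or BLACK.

Step 1: on WHITE (7,2): turn R to N, flip to black, move to (6,2). |black|=1
Step 2: on WHITE (6,2): turn R to E, flip to black, move to (6,3). |black|=2
Step 3: on WHITE (6,3): turn R to S, flip to black, move to (7,3). |black|=3
Step 4: on WHITE (7,3): turn R to W, flip to black, move to (7,2). |black|=4
Step 5: on BLACK (7,2): turn L to S, flip to white, move to (8,2). |black|=3
Step 6: on WHITE (8,2): turn R to W, flip to black, move to (8,1). |black|=4

Answer: WHITE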